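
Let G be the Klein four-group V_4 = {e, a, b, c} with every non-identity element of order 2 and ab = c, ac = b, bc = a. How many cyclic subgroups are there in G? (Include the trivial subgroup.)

4

Group the elements of G by the cyclic subgroup they generate; each cyclic subgroup of order d accounts for φ(d) elements.
Cyclic subgroups by order — order 1: 1; order 2: 3.
Total: 4.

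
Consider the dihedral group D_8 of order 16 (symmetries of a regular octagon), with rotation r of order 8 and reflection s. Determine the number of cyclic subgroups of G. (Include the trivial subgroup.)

12

A cyclic subgroup of order d is generated by each of its φ(d) elements of order d, so the cyclic subgroups of order d number (#elements of order d)/φ(d).
Cyclic subgroups by order — order 1: 1; order 2: 9; order 4: 1; order 8: 1.
Total: 12.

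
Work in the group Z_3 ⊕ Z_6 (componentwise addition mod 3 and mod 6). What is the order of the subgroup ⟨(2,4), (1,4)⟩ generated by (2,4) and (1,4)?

9

|⟨(2,4)⟩| = 3 and |⟨(1,4)⟩| = 3, so |H| is a multiple of lcm(3, 3) = 3 and divides |G| = 18.
Closing under the operation: H = {(0,0), (0,2), (0,4), (1,0), (1,2), (1,4), (2,0), (2,2), (2,4)}, so |H| = 9.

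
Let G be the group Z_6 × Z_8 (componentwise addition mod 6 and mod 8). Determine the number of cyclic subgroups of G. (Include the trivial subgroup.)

16

A cyclic subgroup of order d is generated by each of its φ(d) elements of order d, so the cyclic subgroups of order d number (#elements of order d)/φ(d).
Cyclic subgroups by order — order 1: 1; order 2: 3; order 3: 1; order 4: 2; order 6: 3; order 8: 2; order 12: 2; order 24: 2.
Total: 16.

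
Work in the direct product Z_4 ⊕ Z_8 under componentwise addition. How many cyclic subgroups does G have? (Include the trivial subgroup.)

A cyclic subgroup of order d is generated by each of its φ(d) elements of order d, so the cyclic subgroups of order d number (#elements of order d)/φ(d).
Cyclic subgroups by order — order 1: 1; order 2: 3; order 4: 6; order 8: 4.
Total: 14.

14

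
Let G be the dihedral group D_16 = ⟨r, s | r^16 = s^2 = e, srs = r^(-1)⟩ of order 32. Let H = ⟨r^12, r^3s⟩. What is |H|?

8

|⟨r^12⟩| = 4 and |⟨r^3s⟩| = 2, so |H| is a multiple of lcm(4, 2) = 4 and divides |G| = 32.
Closing under the operation: H = {e, r^4, r^8, r^12, r^3s, r^7s, r^11s, r^15s}, so |H| = 8.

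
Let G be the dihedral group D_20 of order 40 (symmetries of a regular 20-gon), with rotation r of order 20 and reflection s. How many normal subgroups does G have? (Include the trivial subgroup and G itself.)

9

G has 48 subgroups. Checking conjugation-invariance by order — order 1: 1/1 normal; order 2: 1/21 normal; order 4: 1/11 normal; order 5: 1/1 normal; order 8: 0/5 normal; order 10: 1/5 normal; order 20: 3/3 normal; order 40: 1/1 normal.
Total normal subgroups: 9.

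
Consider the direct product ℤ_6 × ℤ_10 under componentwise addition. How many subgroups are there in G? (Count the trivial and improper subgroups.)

20

|G| = 60, so by Lagrange every subgroup order divides 60. Divisors: 1, 2, 3, 4, 5, 6, 10, 12, 15, 20, 30, 60.
Subgroups by order — order 1: 1; order 2: 3; order 3: 1; order 4: 1; order 5: 1; order 6: 3; order 10: 3; order 12: 1; order 15: 1; order 20: 1; order 30: 3; order 60: 1.
Total: 1 + 3 + 1 + 1 + 1 + 3 + 3 + 1 + 1 + 1 + 3 + 1 = 20.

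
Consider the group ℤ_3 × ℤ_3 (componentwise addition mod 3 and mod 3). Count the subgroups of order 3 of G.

|G| = 9 and 3 | 9, so subgroups of order 3 are possible by Lagrange.
The subgroups of order 3 are: {(0,0), (0,1), (0,2)}; {(0,0), (1,0), (2,0)}; {(0,0), (1,1), (2,2)}; {(0,0), (1,2), (2,1)}.
So G has 4 subgroups of order 3.

4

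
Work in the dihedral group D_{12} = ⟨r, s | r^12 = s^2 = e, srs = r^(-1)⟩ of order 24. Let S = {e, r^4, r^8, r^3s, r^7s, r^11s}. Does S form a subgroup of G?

|S| = 6 divides |G| = 24, consistent with Lagrange.
S contains the identity, every element's inverse is in S, and S is closed under ·: it is a subgroup.

Yes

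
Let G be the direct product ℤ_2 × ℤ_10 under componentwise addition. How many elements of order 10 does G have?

12

An element (a,b) has order lcm(ord(a), ord(b)); count pairs with lcm equal to 10.
Enumerating gives 12 such elements.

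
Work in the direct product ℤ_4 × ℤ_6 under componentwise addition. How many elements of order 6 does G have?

An element (a,b) has order lcm(ord(a), ord(b)); count pairs with lcm equal to 6.
Enumerating gives 6 such elements.

6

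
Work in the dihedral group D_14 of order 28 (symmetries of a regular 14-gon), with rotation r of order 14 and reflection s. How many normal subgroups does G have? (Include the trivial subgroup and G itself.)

7

G has 28 subgroups. Checking conjugation-invariance by order — order 1: 1/1 normal; order 2: 1/15 normal; order 4: 0/7 normal; order 7: 1/1 normal; order 14: 3/3 normal; order 28: 1/1 normal.
Total normal subgroups: 7.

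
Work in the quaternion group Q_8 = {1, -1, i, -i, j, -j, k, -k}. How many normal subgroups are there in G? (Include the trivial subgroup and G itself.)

G has 6 subgroups. Checking conjugation-invariance by order — order 1: 1/1 normal; order 2: 1/1 normal; order 4: 3/3 normal; order 8: 1/1 normal.
Total normal subgroups: 6.

6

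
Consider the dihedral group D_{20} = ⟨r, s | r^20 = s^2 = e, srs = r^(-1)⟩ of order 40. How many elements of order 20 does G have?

The elements of order 20 are: r, r^3, r^7, r^9, r^11, r^13, r^17, r^19.
That's 8.

8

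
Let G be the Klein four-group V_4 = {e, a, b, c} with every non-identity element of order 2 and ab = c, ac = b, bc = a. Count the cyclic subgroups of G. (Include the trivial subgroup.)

A cyclic subgroup of order d is generated by each of its φ(d) elements of order d, so the cyclic subgroups of order d number (#elements of order d)/φ(d).
Cyclic subgroups by order — order 1: 1; order 2: 3.
Total: 4.

4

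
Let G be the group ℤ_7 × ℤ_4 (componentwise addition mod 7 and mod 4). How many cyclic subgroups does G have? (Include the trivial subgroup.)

6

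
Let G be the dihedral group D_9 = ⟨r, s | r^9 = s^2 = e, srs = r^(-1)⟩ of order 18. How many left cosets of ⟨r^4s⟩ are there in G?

9

|⟨r^4s⟩| = 2 and |G| = 18.
By Lagrange, [G : H] = |G|/|H| = 18/2 = 9.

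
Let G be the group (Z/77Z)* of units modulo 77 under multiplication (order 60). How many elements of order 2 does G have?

The elements of order 2 are: 34, 43, 76.
That's 3.

3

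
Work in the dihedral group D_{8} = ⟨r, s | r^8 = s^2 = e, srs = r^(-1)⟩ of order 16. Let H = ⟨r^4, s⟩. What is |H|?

4

|⟨r^4⟩| = 2 and |⟨s⟩| = 2, so |H| is a multiple of lcm(2, 2) = 2 and divides |G| = 16.
Closing under the operation: H = {e, r^4, s, r^4s}, so |H| = 4.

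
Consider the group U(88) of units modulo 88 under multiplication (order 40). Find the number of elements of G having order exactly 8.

0

No element of G has order 8 (even though 8 | 40).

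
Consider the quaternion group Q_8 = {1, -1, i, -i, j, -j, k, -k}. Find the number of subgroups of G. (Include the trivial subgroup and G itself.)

|G| = 8, so by Lagrange every subgroup order divides 8. Divisors: 1, 2, 4, 8.
Subgroups by order — order 1: 1; order 2: 1; order 4: 3; order 8: 1.
Total: 1 + 1 + 3 + 1 = 6.

6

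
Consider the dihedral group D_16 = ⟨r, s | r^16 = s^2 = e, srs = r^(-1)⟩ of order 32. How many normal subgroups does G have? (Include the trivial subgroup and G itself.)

8

G has 36 subgroups. Checking conjugation-invariance by order — order 1: 1/1 normal; order 2: 1/17 normal; order 4: 1/9 normal; order 8: 1/5 normal; order 16: 3/3 normal; order 32: 1/1 normal.
Total normal subgroups: 8.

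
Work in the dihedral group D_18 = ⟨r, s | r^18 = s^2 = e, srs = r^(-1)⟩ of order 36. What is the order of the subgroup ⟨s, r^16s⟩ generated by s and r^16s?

18

|⟨s⟩| = 2 and |⟨r^16s⟩| = 2, so |H| is a multiple of lcm(2, 2) = 2 and divides |G| = 36.
Closing under the operation: H = {e, r^2, r^4, r^6, r^8, r^10, r^12, r^14, r^16, s, r^2s, r^4s, r^6s, r^8s, r^10s, r^12s, r^14s, r^16s}, so |H| = 18.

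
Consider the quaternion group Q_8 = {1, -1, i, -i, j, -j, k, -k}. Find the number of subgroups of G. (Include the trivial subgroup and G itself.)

|G| = 8, so by Lagrange every subgroup order divides 8. Divisors: 1, 2, 4, 8.
Subgroups by order — order 1: 1; order 2: 1; order 4: 3; order 8: 1.
Total: 1 + 1 + 3 + 1 = 6.

6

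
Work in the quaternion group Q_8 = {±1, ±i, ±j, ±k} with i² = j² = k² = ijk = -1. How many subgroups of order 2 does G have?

1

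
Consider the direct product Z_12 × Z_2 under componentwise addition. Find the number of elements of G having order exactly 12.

8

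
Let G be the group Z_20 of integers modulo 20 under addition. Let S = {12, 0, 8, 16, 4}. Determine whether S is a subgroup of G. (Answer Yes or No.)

Yes

|S| = 5 divides |G| = 20, consistent with Lagrange.
S contains the identity, every element's inverse is in S, and S is closed under +: it is a subgroup.
In fact S = ⟨16⟩.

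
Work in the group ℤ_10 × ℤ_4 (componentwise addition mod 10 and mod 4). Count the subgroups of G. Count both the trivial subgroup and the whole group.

|G| = 40, so by Lagrange every subgroup order divides 40. Divisors: 1, 2, 4, 5, 8, 10, 20, 40.
Subgroups by order — order 1: 1; order 2: 3; order 4: 3; order 5: 1; order 8: 1; order 10: 3; order 20: 3; order 40: 1.
Total: 1 + 3 + 3 + 1 + 1 + 3 + 3 + 1 = 16.

16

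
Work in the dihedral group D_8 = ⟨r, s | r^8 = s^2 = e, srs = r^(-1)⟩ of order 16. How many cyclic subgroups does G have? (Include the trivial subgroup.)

12

A cyclic subgroup of order d is generated by each of its φ(d) elements of order d, so the cyclic subgroups of order d number (#elements of order d)/φ(d).
Cyclic subgroups by order — order 1: 1; order 2: 9; order 4: 1; order 8: 1.
Total: 12.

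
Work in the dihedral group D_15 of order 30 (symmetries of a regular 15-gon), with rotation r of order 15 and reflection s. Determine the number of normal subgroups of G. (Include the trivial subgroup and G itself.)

G has 28 subgroups. Checking conjugation-invariance by order — order 1: 1/1 normal; order 2: 0/15 normal; order 3: 1/1 normal; order 5: 1/1 normal; order 6: 0/5 normal; order 10: 0/3 normal; order 15: 1/1 normal; order 30: 1/1 normal.
Total normal subgroups: 5.

5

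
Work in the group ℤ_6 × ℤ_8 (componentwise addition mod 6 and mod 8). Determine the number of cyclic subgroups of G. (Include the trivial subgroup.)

A cyclic subgroup of order d is generated by each of its φ(d) elements of order d, so the cyclic subgroups of order d number (#elements of order d)/φ(d).
Cyclic subgroups by order — order 1: 1; order 2: 3; order 3: 1; order 4: 2; order 6: 3; order 8: 2; order 12: 2; order 24: 2.
Total: 16.

16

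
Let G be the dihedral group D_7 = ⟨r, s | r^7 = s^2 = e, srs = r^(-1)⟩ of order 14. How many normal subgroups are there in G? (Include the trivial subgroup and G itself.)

3

G has 10 subgroups. Checking conjugation-invariance by order — order 1: 1/1 normal; order 2: 0/7 normal; order 7: 1/1 normal; order 14: 1/1 normal.
Total normal subgroups: 3.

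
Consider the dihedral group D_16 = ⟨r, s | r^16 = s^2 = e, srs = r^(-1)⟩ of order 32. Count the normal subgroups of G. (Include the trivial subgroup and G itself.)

G has 36 subgroups. Checking conjugation-invariance by order — order 1: 1/1 normal; order 2: 1/17 normal; order 4: 1/9 normal; order 8: 1/5 normal; order 16: 3/3 normal; order 32: 1/1 normal.
Total normal subgroups: 8.

8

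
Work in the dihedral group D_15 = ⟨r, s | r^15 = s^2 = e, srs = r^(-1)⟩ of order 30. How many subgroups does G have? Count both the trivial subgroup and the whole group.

|G| = 30, so by Lagrange every subgroup order divides 30. Divisors: 1, 2, 3, 5, 6, 10, 15, 30.
Subgroups by order — order 1: 1; order 2: 15; order 3: 1; order 5: 1; order 6: 5; order 10: 3; order 15: 1; order 30: 1.
Total: 1 + 15 + 1 + 1 + 5 + 3 + 1 + 1 = 28.

28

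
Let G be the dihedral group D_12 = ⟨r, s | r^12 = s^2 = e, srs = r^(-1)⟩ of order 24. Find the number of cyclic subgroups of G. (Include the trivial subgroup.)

18

Group the elements of G by the cyclic subgroup they generate; each cyclic subgroup of order d accounts for φ(d) elements.
Cyclic subgroups by order — order 1: 1; order 2: 13; order 3: 1; order 4: 1; order 6: 1; order 12: 1.
Total: 18.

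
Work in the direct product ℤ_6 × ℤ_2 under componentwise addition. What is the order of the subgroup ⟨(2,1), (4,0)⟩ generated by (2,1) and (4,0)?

6

|⟨(2,1)⟩| = 6 and |⟨(4,0)⟩| = 3, so |H| is a multiple of lcm(6, 3) = 6 and divides |G| = 12.
Closing under the operation: H = {(0,0), (0,1), (2,0), (2,1), (4,0), (4,1)}, so |H| = 6.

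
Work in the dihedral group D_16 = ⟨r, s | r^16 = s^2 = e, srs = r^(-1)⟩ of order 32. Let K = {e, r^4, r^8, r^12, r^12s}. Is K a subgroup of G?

No

|K| = 5 does not divide |G| = 32, so by Lagrange K is not a subgroup.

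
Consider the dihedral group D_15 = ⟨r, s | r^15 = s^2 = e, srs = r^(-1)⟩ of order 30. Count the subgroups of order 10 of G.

3

|G| = 30 and 10 | 30, so subgroups of order 10 are possible by Lagrange.
The subgroups of order 10 are: {e, r^3, r^6, r^9, r^12, rs, r^4s, r^7s, r^10s, r^13s}; {e, r^3, r^6, r^9, r^12, r^2s, r^5s, r^8s, r^11s, r^14s}; {e, r^3, r^6, r^9, r^12, s, r^3s, r^6s, r^9s, r^12s}.
So G has 3 subgroups of order 10.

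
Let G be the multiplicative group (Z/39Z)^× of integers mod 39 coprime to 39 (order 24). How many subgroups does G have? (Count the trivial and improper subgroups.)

16

|G| = 24, so by Lagrange every subgroup order divides 24. Divisors: 1, 2, 3, 4, 6, 8, 12, 24.
Subgroups by order — order 1: 1; order 2: 3; order 3: 1; order 4: 3; order 6: 3; order 8: 1; order 12: 3; order 24: 1.
Total: 1 + 3 + 1 + 3 + 3 + 1 + 3 + 1 = 16.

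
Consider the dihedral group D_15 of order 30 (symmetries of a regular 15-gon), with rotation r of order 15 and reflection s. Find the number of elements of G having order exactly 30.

0

No element of G has order 30 (even though 30 | 30).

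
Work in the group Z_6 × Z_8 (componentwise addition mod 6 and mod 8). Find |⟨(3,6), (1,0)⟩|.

|⟨(3,6)⟩| = 4 and |⟨(1,0)⟩| = 6, so |H| is a multiple of lcm(4, 6) = 12 and divides |G| = 48.
Closing under the operation: H = {(0,0), (0,2), (0,4), (0,6), (1,0), (1,2), (1,4), (1,6), (2,0), (2,2), (2,4), (2,6), (3,0), (3,2), (3,4), (3,6), (4,0), (4,2), (4,4), (4,6), (5,0), (5,2), (5,4), (5,6)}, so |H| = 24.

24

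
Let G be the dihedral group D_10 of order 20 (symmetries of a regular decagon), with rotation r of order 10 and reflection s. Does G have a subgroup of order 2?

2 | 20. A subgroup of order 2 is {e, r^2s}.

Yes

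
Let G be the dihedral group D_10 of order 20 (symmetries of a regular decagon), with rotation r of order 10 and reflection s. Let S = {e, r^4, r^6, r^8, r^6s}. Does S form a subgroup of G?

r^8 ∈ S but its inverse r^2 ∉ S, so S is not a subgroup.

No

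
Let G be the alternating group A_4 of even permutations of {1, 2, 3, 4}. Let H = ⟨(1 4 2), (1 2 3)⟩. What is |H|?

|⟨(1 4 2)⟩| = 3 and |⟨(1 2 3)⟩| = 3, so |H| is a multiple of lcm(3, 3) = 3 and divides |G| = 12.
Closing {(1 4 2), (1 2 3)} under the group operation gives all of G, so |H| = 12.

12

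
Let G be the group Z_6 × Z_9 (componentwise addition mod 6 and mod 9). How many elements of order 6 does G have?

An element (a,b) has order lcm(ord(a), ord(b)); count pairs with lcm equal to 6.
Enumerating gives 8 such elements.

8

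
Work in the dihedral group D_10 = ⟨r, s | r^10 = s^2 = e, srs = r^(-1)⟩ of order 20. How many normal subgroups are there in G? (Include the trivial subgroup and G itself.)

7

G has 22 subgroups. Checking conjugation-invariance by order — order 1: 1/1 normal; order 2: 1/11 normal; order 4: 0/5 normal; order 5: 1/1 normal; order 10: 3/3 normal; order 20: 1/1 normal.
Total normal subgroups: 7.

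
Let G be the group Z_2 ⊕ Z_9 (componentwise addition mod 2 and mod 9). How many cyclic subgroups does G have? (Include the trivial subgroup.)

6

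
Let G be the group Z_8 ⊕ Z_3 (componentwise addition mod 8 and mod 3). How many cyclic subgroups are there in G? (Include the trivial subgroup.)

Group the elements of G by the cyclic subgroup they generate; each cyclic subgroup of order d accounts for φ(d) elements.
Cyclic subgroups by order — order 1: 1; order 2: 1; order 3: 1; order 4: 1; order 6: 1; order 8: 1; order 12: 1; order 24: 1.
Total: 8.

8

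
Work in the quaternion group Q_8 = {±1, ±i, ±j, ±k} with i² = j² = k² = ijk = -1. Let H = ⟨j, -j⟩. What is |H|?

|⟨j⟩| = 4 and |⟨-j⟩| = 4, so |H| is a multiple of lcm(4, 4) = 4 and divides |G| = 8.
Closing under the operation: H = {1, -1, j, -j}, so |H| = 4.

4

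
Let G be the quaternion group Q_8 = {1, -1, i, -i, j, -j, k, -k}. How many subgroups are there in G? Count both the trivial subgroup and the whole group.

|G| = 8, so by Lagrange every subgroup order divides 8. Divisors: 1, 2, 4, 8.
Subgroups by order — order 1: 1; order 2: 1; order 4: 3; order 8: 1.
Total: 1 + 1 + 3 + 1 = 6.

6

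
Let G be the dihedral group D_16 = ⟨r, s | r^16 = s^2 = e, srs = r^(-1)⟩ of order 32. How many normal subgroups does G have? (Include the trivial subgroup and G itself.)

8

G has 36 subgroups. Checking conjugation-invariance by order — order 1: 1/1 normal; order 2: 1/17 normal; order 4: 1/9 normal; order 8: 1/5 normal; order 16: 3/3 normal; order 32: 1/1 normal.
Total normal subgroups: 8.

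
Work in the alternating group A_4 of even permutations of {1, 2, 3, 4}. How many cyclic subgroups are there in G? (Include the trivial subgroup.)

8

Group the elements of G by the cyclic subgroup they generate; each cyclic subgroup of order d accounts for φ(d) elements.
Cyclic subgroups by order — order 1: 1; order 2: 3; order 3: 4.
Total: 8.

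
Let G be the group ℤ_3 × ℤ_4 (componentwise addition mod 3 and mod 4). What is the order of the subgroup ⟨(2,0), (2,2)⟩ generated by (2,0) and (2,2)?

6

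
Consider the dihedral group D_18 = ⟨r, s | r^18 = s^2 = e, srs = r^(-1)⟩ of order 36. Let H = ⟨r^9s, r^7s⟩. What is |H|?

18

|⟨r^9s⟩| = 2 and |⟨r^7s⟩| = 2, so |H| is a multiple of lcm(2, 2) = 2 and divides |G| = 36.
Closing under the operation: H = {e, r^2, r^4, r^6, r^8, r^10, r^12, r^14, r^16, rs, r^3s, r^5s, r^7s, r^9s, r^11s, r^13s, r^15s, r^17s}, so |H| = 18.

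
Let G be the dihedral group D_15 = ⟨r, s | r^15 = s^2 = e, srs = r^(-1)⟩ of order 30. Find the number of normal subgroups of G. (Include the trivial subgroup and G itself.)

5

G has 28 subgroups. Checking conjugation-invariance by order — order 1: 1/1 normal; order 2: 0/15 normal; order 3: 1/1 normal; order 5: 1/1 normal; order 6: 0/5 normal; order 10: 0/3 normal; order 15: 1/1 normal; order 30: 1/1 normal.
Total normal subgroups: 5.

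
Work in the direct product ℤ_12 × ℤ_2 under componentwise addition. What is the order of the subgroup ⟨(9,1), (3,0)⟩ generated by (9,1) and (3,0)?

8

|⟨(9,1)⟩| = 4 and |⟨(3,0)⟩| = 4, so |H| is a multiple of lcm(4, 4) = 4 and divides |G| = 24.
Closing under the operation: H = {(0,0), (0,1), (3,0), (3,1), (6,0), (6,1), (9,0), (9,1)}, so |H| = 8.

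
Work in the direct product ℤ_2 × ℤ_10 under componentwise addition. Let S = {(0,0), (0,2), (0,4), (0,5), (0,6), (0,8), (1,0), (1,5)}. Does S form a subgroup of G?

No

|S| = 8 does not divide |G| = 20, so by Lagrange S is not a subgroup.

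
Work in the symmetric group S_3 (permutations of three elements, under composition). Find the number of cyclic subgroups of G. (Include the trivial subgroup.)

5

A cyclic subgroup of order d is generated by each of its φ(d) elements of order d, so the cyclic subgroups of order d number (#elements of order d)/φ(d).
Cyclic subgroups by order — order 1: 1; order 2: 3; order 3: 1.
Total: 5.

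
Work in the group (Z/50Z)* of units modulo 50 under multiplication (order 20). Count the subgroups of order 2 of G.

|G| = 20 and 2 | 20, so subgroups of order 2 are possible by Lagrange.
The subgroups of order 2 are: {1, 49}.
So G has 1 subgroup of order 2.

1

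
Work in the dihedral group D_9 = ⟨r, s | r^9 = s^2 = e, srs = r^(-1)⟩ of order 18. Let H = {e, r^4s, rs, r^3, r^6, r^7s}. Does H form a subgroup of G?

|H| = 6 divides |G| = 18, consistent with Lagrange.
H contains the identity, every element's inverse is in H, and H is closed under ·: it is a subgroup.

Yes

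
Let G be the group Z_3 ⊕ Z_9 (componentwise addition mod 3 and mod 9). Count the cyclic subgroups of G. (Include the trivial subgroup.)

8

A cyclic subgroup of order d is generated by each of its φ(d) elements of order d, so the cyclic subgroups of order d number (#elements of order d)/φ(d).
Cyclic subgroups by order — order 1: 1; order 3: 4; order 9: 3.
Total: 8.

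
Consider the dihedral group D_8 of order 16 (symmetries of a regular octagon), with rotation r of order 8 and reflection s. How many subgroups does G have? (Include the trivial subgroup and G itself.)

19

|G| = 16, so by Lagrange every subgroup order divides 16. Divisors: 1, 2, 4, 8, 16.
Subgroups by order — order 1: 1; order 2: 9; order 4: 5; order 8: 3; order 16: 1.
Total: 1 + 9 + 5 + 3 + 1 = 19.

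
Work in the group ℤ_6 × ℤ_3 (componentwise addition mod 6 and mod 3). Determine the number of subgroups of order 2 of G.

|G| = 18 and 2 | 18, so subgroups of order 2 are possible by Lagrange.
The subgroups of order 2 are: {(0,0), (3,0)}.
So G has 1 subgroup of order 2.

1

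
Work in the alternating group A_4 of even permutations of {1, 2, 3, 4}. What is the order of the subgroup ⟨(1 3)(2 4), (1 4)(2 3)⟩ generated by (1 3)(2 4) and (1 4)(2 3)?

4

|⟨(1 3)(2 4)⟩| = 2 and |⟨(1 4)(2 3)⟩| = 2, so |H| is a multiple of lcm(2, 2) = 2 and divides |G| = 12.
Closing under the operation: H = {e, (1 2)(3 4), (1 3)(2 4), (1 4)(2 3)}, so |H| = 4.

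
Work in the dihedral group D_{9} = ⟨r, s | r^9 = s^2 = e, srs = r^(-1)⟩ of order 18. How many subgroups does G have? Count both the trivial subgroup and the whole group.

|G| = 18, so by Lagrange every subgroup order divides 18. Divisors: 1, 2, 3, 6, 9, 18.
Subgroups by order — order 1: 1; order 2: 9; order 3: 1; order 6: 3; order 9: 1; order 18: 1.
Total: 1 + 9 + 1 + 3 + 1 + 1 = 16.

16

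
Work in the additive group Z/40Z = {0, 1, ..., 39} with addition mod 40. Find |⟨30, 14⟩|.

|⟨30⟩| = 4 and |⟨14⟩| = 20, so |H| is a multiple of lcm(4, 20) = 20 and divides |G| = 40.
Closing under the operation: H = {0, 2, 4, 6, 8, 10, 12, 14, 16, 18, 20, 22, 24, 26, 28, 30, 32, 34, 36, 38}, so |H| = 20.

20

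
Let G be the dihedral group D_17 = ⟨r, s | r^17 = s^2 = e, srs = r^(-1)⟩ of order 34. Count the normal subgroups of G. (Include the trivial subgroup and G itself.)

G has 20 subgroups. Checking conjugation-invariance by order — order 1: 1/1 normal; order 2: 0/17 normal; order 17: 1/1 normal; order 34: 1/1 normal.
Total normal subgroups: 3.

3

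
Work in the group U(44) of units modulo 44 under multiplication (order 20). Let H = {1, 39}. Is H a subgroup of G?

No

39 ∈ H but its inverse 35 ∉ H, so H is not a subgroup.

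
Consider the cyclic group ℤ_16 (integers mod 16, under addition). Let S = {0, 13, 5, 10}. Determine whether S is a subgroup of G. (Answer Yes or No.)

No

10 ∈ S but its inverse 6 ∉ S, so S is not a subgroup.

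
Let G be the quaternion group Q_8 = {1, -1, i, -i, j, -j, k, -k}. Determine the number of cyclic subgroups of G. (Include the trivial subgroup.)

5

Group the elements of G by the cyclic subgroup they generate; each cyclic subgroup of order d accounts for φ(d) elements.
Cyclic subgroups by order — order 1: 1; order 2: 1; order 4: 3.
Total: 5.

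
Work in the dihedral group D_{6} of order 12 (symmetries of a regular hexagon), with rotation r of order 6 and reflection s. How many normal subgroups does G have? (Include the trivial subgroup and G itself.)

7

G has 16 subgroups. Checking conjugation-invariance by order — order 1: 1/1 normal; order 2: 1/7 normal; order 3: 1/1 normal; order 4: 0/3 normal; order 6: 3/3 normal; order 12: 1/1 normal.
Total normal subgroups: 7.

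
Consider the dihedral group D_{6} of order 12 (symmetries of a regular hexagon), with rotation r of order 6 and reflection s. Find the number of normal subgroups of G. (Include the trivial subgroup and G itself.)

G has 16 subgroups. Checking conjugation-invariance by order — order 1: 1/1 normal; order 2: 1/7 normal; order 3: 1/1 normal; order 4: 0/3 normal; order 6: 3/3 normal; order 12: 1/1 normal.
Total normal subgroups: 7.

7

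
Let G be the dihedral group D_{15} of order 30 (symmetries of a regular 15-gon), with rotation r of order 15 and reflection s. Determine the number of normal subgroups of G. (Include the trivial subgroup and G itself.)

5

G has 28 subgroups. Checking conjugation-invariance by order — order 1: 1/1 normal; order 2: 0/15 normal; order 3: 1/1 normal; order 5: 1/1 normal; order 6: 0/5 normal; order 10: 0/3 normal; order 15: 1/1 normal; order 30: 1/1 normal.
Total normal subgroups: 5.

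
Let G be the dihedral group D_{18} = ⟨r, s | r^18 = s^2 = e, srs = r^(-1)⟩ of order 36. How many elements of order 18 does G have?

The elements of order 18 are: r, r^5, r^7, r^11, r^13, r^17.
That's 6.

6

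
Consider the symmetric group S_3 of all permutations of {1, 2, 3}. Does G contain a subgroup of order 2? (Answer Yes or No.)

Yes

2 | 6. A subgroup of order 2 is {e, (1 2)}.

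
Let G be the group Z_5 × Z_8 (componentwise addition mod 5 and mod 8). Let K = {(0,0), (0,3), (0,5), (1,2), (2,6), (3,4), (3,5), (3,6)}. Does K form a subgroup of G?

No

(1,2) ∈ K but its inverse (4,6) ∉ K, so K is not a subgroup.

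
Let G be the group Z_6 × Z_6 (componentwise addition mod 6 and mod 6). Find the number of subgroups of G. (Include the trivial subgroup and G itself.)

30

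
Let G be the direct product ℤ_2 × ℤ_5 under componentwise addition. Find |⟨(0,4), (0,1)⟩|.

|⟨(0,4)⟩| = 5 and |⟨(0,1)⟩| = 5, so |H| is a multiple of lcm(5, 5) = 5 and divides |G| = 10.
Closing under the operation: H = {(0,0), (0,1), (0,2), (0,3), (0,4)}, so |H| = 5.

5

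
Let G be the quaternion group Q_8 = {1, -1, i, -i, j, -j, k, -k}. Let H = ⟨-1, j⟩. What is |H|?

4

|⟨-1⟩| = 2 and |⟨j⟩| = 4, so |H| is a multiple of lcm(2, 4) = 4 and divides |G| = 8.
Closing under the operation: H = {1, -1, j, -j}, so |H| = 4.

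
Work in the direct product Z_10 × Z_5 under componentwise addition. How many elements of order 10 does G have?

An element (a,b) has order lcm(ord(a), ord(b)); count pairs with lcm equal to 10.
Enumerating gives 24 such elements.

24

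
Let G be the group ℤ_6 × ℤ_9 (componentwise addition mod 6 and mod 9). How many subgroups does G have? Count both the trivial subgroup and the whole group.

20

|G| = 54, so by Lagrange every subgroup order divides 54. Divisors: 1, 2, 3, 6, 9, 18, 27, 54.
Subgroups by order — order 1: 1; order 2: 1; order 3: 4; order 6: 4; order 9: 4; order 18: 4; order 27: 1; order 54: 1.
Total: 1 + 1 + 4 + 4 + 4 + 4 + 1 + 1 = 20.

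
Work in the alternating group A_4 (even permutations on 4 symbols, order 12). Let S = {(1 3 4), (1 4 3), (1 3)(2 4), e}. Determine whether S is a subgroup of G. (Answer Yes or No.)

No

Closure fails: (1 4 3) ∘ (1 3)(2 4) = (2 3 4) ∉ S. So S is not a subgroup.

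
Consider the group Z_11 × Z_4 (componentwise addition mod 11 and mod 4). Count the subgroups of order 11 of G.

|G| = 44 and 11 | 44, so subgroups of order 11 are possible by Lagrange.
The subgroups of order 11 are: {(0,0), (1,0), (2,0), (3,0), (4,0), (5,0), (6,0), (7,0), (8,0), (9,0), (10,0)}.
So G has 1 subgroup of order 11.

1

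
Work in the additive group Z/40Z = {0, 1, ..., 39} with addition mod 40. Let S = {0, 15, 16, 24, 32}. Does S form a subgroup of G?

No

32 ∈ S but its inverse 8 ∉ S, so S is not a subgroup.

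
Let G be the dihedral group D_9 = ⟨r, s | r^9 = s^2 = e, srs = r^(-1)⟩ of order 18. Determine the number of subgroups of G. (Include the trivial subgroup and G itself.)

16

|G| = 18, so by Lagrange every subgroup order divides 18. Divisors: 1, 2, 3, 6, 9, 18.
Subgroups by order — order 1: 1; order 2: 9; order 3: 1; order 6: 3; order 9: 1; order 18: 1.
Total: 1 + 9 + 1 + 3 + 1 + 1 = 16.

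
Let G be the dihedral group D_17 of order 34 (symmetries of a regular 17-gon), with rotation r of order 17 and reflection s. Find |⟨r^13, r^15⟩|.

17

|⟨r^13⟩| = 17 and |⟨r^15⟩| = 17, so |H| is a multiple of lcm(17, 17) = 17 and divides |G| = 34.
Closing under the operation: H = {e, r, r^2, r^3, r^4, r^5, r^6, r^7, r^8, r^9, r^10, r^11, r^12, r^13, r^14, r^15, r^16}, so |H| = 17.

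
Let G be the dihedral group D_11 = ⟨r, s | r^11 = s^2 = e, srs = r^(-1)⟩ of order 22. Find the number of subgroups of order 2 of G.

11

|G| = 22 and 2 | 22, so subgroups of order 2 are possible by Lagrange.
The subgroups of order 2 are: {e, r^10s}; {e, r^2s}; {e, r^3s}; {e, r^4s}; … (11 in all).
So G has 11 subgroups of order 2.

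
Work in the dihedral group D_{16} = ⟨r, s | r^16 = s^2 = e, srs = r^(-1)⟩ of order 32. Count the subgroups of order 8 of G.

|G| = 32 and 8 | 32, so subgroups of order 8 are possible by Lagrange.
The subgroups of order 8 are: {e, r^2, r^4, r^6, r^8, r^10, r^12, r^14}; {e, r^4, r^8, r^12, r^2s, r^6s, r^10s, r^14s}; {e, r^4, r^8, r^12, r^3s, r^7s, r^11s, r^15s}; {e, r^4, r^8, r^12, s, r^4s, r^8s, r^12s}; … (5 in all).
So G has 5 subgroups of order 8.

5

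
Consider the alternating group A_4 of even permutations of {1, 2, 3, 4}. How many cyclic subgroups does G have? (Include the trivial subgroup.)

8

A cyclic subgroup of order d is generated by each of its φ(d) elements of order d, so the cyclic subgroups of order d number (#elements of order d)/φ(d).
Cyclic subgroups by order — order 1: 1; order 2: 3; order 3: 4.
Total: 8.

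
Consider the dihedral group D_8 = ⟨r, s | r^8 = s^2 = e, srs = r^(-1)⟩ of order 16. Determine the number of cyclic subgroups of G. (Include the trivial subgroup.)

Each element a generates a cyclic subgroup ⟨a⟩; distinct elements may generate the same one (a cyclic group of order d has φ(d) generators).
Cyclic subgroups by order — order 1: 1; order 2: 9; order 4: 1; order 8: 1.
Total: 12.

12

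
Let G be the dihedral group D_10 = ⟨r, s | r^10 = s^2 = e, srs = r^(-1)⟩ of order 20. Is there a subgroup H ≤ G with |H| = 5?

Yes

5 | 20. A subgroup of order 5 is {e, r^2, r^4, r^6, r^8}.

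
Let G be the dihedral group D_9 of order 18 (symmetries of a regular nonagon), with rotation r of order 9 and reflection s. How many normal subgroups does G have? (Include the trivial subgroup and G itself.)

G has 16 subgroups. Checking conjugation-invariance by order — order 1: 1/1 normal; order 2: 0/9 normal; order 3: 1/1 normal; order 6: 0/3 normal; order 9: 1/1 normal; order 18: 1/1 normal.
Total normal subgroups: 4.

4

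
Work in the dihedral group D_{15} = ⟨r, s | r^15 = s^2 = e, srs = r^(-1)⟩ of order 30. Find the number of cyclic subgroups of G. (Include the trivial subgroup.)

19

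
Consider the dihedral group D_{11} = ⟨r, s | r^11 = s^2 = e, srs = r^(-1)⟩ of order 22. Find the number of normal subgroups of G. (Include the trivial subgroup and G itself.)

G has 14 subgroups. Checking conjugation-invariance by order — order 1: 1/1 normal; order 2: 0/11 normal; order 11: 1/1 normal; order 22: 1/1 normal.
Total normal subgroups: 3.

3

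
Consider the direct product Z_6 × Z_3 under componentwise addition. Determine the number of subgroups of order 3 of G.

|G| = 18 and 3 | 18, so subgroups of order 3 are possible by Lagrange.
The subgroups of order 3 are: {(0,0), (0,1), (0,2)}; {(0,0), (2,0), (4,0)}; {(0,0), (2,1), (4,2)}; {(0,0), (2,2), (4,1)}.
So G has 4 subgroups of order 3.

4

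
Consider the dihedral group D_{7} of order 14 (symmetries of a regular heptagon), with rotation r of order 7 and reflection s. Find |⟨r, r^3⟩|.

|⟨r⟩| = 7 and |⟨r^3⟩| = 7, so |H| is a multiple of lcm(7, 7) = 7 and divides |G| = 14.
Closing under the operation: H = {e, r, r^2, r^3, r^4, r^5, r^6}, so |H| = 7.

7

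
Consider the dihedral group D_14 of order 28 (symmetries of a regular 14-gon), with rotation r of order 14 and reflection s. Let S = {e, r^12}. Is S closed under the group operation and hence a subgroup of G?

r^12 ∈ S but its inverse r^2 ∉ S, so S is not a subgroup.

No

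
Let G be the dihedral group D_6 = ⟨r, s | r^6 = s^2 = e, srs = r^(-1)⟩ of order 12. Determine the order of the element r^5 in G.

Computing powers of r^5: the smallest k with (r^5)^k = e is k = 6.

6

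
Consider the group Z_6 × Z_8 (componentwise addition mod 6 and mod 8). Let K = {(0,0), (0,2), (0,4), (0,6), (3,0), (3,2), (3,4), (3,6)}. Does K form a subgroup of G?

Yes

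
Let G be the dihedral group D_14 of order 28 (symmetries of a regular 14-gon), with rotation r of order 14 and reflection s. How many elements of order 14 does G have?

The elements of order 14 are: r, r^3, r^5, r^9, r^11, r^13.
That's 6.

6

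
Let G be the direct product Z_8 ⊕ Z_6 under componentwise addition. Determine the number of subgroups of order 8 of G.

3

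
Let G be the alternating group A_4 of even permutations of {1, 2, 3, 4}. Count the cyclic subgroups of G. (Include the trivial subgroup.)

A cyclic subgroup of order d is generated by each of its φ(d) elements of order d, so the cyclic subgroups of order d number (#elements of order d)/φ(d).
Cyclic subgroups by order — order 1: 1; order 2: 3; order 3: 4.
Total: 8.

8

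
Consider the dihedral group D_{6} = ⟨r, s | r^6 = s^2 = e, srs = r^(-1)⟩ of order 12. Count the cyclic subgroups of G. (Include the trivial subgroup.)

Each element a generates a cyclic subgroup ⟨a⟩; distinct elements may generate the same one (a cyclic group of order d has φ(d) generators).
Cyclic subgroups by order — order 1: 1; order 2: 7; order 3: 1; order 6: 1.
Total: 10.

10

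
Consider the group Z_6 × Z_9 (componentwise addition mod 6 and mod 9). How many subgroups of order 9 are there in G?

|G| = 54 and 9 | 54, so subgroups of order 9 are possible by Lagrange.
The subgroups of order 9 are: {(0,0), (0,1), (0,2), (0,3), (0,4), (0,5), (0,6), (0,7), (0,8)}; {(0,0), (0,3), (0,6), (2,0), (2,3), (2,6), (4,0), (4,3), (4,6)}; {(0,0), (0,3), (0,6), (2,1), (2,4), (2,7), (4,2), (4,5), (4,8)}; {(0,0), (0,3), (0,6), (2,2), (2,5), (2,8), (4,1), (4,4), (4,7)}.
So G has 4 subgroups of order 9.

4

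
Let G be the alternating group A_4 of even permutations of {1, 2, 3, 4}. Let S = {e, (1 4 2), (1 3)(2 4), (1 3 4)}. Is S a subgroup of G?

(1 3 4) ∈ S but its inverse (1 4 3) ∉ S, so S is not a subgroup.

No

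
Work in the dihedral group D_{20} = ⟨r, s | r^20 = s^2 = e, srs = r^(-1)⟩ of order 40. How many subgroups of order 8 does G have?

5

|G| = 40 and 8 | 40, so subgroups of order 8 are possible by Lagrange.
The subgroups of order 8 are: {e, r^5, r^10, r^15, s, r^5s, r^10s, r^15s}; {e, r^5, r^10, r^15, rs, r^6s, r^11s, r^16s}; {e, r^5, r^10, r^15, r^2s, r^7s, r^12s, r^17s}; {e, r^5, r^10, r^15, r^3s, r^8s, r^13s, r^18s}; … (5 in all).
So G has 5 subgroups of order 8.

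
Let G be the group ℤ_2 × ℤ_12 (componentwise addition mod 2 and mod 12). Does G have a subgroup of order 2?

2 | 24. A subgroup of order 2 is {(0,0), (0,6)}.

Yes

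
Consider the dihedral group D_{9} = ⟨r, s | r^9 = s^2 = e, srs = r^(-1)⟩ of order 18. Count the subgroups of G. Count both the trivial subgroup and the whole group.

|G| = 18, so by Lagrange every subgroup order divides 18. Divisors: 1, 2, 3, 6, 9, 18.
Subgroups by order — order 1: 1; order 2: 9; order 3: 1; order 6: 3; order 9: 1; order 18: 1.
Total: 1 + 9 + 1 + 3 + 1 + 1 = 16.

16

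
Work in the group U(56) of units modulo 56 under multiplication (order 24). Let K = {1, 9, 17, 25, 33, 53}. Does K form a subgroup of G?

No

53 ∈ K but its inverse 37 ∉ K, so K is not a subgroup.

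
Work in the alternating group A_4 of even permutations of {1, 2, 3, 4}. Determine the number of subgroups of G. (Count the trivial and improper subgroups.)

10

|G| = 12, so by Lagrange every subgroup order divides 12. Divisors: 1, 2, 3, 4, 6, 12.
Subgroups by order — order 1: 1; order 2: 3; order 3: 4; order 4: 1; order 6: 0; order 12: 1.
Total: 1 + 3 + 4 + 1 + 0 + 1 = 10.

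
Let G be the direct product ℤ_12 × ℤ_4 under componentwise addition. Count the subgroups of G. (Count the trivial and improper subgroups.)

30

|G| = 48, so by Lagrange every subgroup order divides 48. Divisors: 1, 2, 3, 4, 6, 8, 12, 16, 24, 48.
Subgroups by order — order 1: 1; order 2: 3; order 3: 1; order 4: 7; order 6: 3; order 8: 3; order 12: 7; order 16: 1; order 24: 3; order 48: 1.
Total: 1 + 3 + 1 + 7 + 3 + 3 + 7 + 1 + 3 + 1 = 30.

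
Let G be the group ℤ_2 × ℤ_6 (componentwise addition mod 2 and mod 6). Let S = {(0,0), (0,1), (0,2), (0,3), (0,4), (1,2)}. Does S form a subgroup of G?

(0,1) ∈ S but its inverse (0,5) ∉ S, so S is not a subgroup.

No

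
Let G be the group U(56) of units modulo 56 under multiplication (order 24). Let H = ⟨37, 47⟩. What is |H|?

12

|⟨37⟩| = 6 and |⟨47⟩| = 6, so |H| is a multiple of lcm(6, 6) = 6 and divides |G| = 24.
Closing under the operation: H = {1, 3, 9, 19, 25, 27, 29, 31, 37, 47, 53, 55}, so |H| = 12.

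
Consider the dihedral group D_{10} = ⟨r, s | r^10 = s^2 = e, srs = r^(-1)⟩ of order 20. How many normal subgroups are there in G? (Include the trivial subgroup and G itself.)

G has 22 subgroups. Checking conjugation-invariance by order — order 1: 1/1 normal; order 2: 1/11 normal; order 4: 0/5 normal; order 5: 1/1 normal; order 10: 3/3 normal; order 20: 1/1 normal.
Total normal subgroups: 7.

7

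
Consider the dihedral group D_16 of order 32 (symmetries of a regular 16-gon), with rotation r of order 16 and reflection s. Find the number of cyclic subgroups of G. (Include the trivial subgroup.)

21

Each element a generates a cyclic subgroup ⟨a⟩; distinct elements may generate the same one (a cyclic group of order d has φ(d) generators).
Cyclic subgroups by order — order 1: 1; order 2: 17; order 4: 1; order 8: 1; order 16: 1.
Total: 21.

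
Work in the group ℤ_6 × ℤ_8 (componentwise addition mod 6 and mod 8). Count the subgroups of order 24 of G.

3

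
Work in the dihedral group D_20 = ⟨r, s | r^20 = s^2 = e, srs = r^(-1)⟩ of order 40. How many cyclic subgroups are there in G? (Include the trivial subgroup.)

26

A cyclic subgroup of order d is generated by each of its φ(d) elements of order d, so the cyclic subgroups of order d number (#elements of order d)/φ(d).
Cyclic subgroups by order — order 1: 1; order 2: 21; order 4: 1; order 5: 1; order 10: 1; order 20: 1.
Total: 26.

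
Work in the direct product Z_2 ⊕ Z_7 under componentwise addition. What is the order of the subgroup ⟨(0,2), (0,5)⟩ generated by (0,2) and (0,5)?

7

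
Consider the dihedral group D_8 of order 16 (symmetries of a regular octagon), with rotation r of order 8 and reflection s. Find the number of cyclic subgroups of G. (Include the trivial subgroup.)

A cyclic subgroup of order d is generated by each of its φ(d) elements of order d, so the cyclic subgroups of order d number (#elements of order d)/φ(d).
Cyclic subgroups by order — order 1: 1; order 2: 9; order 4: 1; order 8: 1.
Total: 12.

12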